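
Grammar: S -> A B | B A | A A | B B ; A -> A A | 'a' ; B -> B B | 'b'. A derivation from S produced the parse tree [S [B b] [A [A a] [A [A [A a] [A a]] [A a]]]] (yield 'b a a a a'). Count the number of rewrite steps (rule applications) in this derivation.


Every bracketed nonterminal node [X ...] in the tree is produced by exactly one rule application.
Reading the tree off as a leftmost derivation:
  Step 1: S  =>  B A   (applied S -> B A)
  Step 2: B A  =>  b A   (applied B -> b)
  Step 3: b A  =>  b A A   (applied A -> A A)
  Step 4: b A A  =>  b a A   (applied A -> a)
  Step 5: b a A  =>  b a A A   (applied A -> A A)
  Step 6: b a A A  =>  b a A A A   (applied A -> A A)
  Step 7: b a A A A  =>  b a a A A   (applied A -> a)
  Step 8: b a a A A  =>  b a a a A   (applied A -> a)
  Step 9: b a a a A  =>  b a a a a   (applied A -> a)
Final yield: b a a a a
Total rewrite steps: 9

9


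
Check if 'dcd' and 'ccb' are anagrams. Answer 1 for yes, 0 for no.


Sort characters of 'dcd': 'cdd'
Sort characters of 'ccb': 'bcc'
Sorted forms differ -> they are NOT anagrams
Result: 0

0


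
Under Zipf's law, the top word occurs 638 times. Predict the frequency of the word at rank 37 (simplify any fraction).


Zipf's law: freq(rank) = f1 / rank
f1 = 638, rank = 37
freq = 638 / 37
GCD(638, 37) = 1
Simplified: 638/37

638/37


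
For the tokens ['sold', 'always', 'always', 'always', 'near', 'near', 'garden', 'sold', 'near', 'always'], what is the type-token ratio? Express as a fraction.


Tokens: 10
Unique types: ('always', 'garden', 'near', 'sold') = 4
TTR = 4/10
Simplify: divide both by 2 -> 2/5
TTR = 2/5

2/5


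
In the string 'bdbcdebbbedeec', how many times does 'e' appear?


Scanning 'bdbcdebbbedeec' for 'e':
  Position 5: 'e' -> MATCH (count: 1)
  Position 9: 'e' -> MATCH (count: 2)
  Position 11: 'e' -> MATCH (count: 3)
  Position 12: 'e' -> MATCH (count: 4)
Total occurrences of 'e': 4

4


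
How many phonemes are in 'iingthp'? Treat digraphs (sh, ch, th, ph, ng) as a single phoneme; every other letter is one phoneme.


Parsing 'iingthp' greedily, digraphs first:
  'i' -> vowel phoneme (phonemes so far: 1)
  'i' -> vowel phoneme (phonemes so far: 2)
  'ng' -> digraph (1 consonant phoneme) (phonemes so far: 3)
  'th' -> digraph (1 consonant phoneme) (phonemes so far: 4)
  'p' -> consonant phoneme (phonemes so far: 5)
Total phonemes: 5

5


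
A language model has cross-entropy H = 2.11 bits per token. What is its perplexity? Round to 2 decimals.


Perplexity formula: PP = 2^H
H = 2.11
PP = 2^2.11
Decompose: 2^2.11 = 2^2 * 2^0.11
2^2 = 4, 2^0.11 ~ 1.0792282
PP ~ 4 * 1.0792282 = 4.3169128
Rounded to 2 decimals: 4.32

4.32


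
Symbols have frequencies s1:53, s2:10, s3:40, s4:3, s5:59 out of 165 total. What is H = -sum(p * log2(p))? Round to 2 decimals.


Computing entropy H = -sum(p_i * log2(p_i)):
  s1: p = 53/165 = 0.3212, -p*log2(p) = 0.5263
  s2: p = 10/165 = 0.0606, -p*log2(p) = 0.2451
  s3: p = 40/165 = 0.2424, -p*log2(p) = 0.4956
  s4: p = 3/165 = 0.0182, -p*log2(p) = 0.1051
  s5: p = 59/165 = 0.3576, -p*log2(p) = 0.5305
H = sum of terms = 1.9026
Rounded to 2 decimals: 1.90

1.90


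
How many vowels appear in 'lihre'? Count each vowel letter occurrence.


Scanning each character of 'lihre':
  Position 1: 'l' -> consonant (running count: 0)
  Position 2: 'i' -> vowel (running count: 1)
  Position 3: 'h' -> consonant (running count: 1)
  Position 4: 'r' -> consonant (running count: 1)
  Position 5: 'e' -> vowel (running count: 2)
Total vowels: 2

2


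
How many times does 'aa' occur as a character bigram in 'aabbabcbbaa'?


Scanning 'aabbabcbbaa' for bigram 'aa':
  Position 0: 'aa' -> MATCH
  Position 1: 'ab' -> no
  Position 2: 'bb' -> no
  Position 3: 'ba' -> no
  Position 4: 'ab' -> no
  Position 5: 'bc' -> no
  Position 6: 'cb' -> no
  Position 7: 'bb' -> no
  Position 8: 'ba' -> no
  Position 9: 'aa' -> MATCH
Total matches: 2

2


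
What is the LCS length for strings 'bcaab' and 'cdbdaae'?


DP table for LCS of 'bcaab' and 'cdbdaae':
       c  d  b  d  a  a  e
    0  0  0  0  0  0  0  0
  b 0  0  0  1  1  1  1  1
  c 0  1  1  1  1  1  1  1
  a 0  1  1  1  1  2  2  2
  a 0  1  1  1  1  2  3  3
  b 0  1  1  2  2  2  3  3
LCS: 'baa'
LCS length = 3

3


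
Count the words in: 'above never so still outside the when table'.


Counting words by splitting on spaces:
  Word 1: 'above'
  Word 2: 'never'
  Word 3: 'so'
  Word 4: 'still'
  Word 5: 'outside'
  Word 6: 'the'
  Word 7: 'when'
  Word 8: 'table'
Total words: 8

8


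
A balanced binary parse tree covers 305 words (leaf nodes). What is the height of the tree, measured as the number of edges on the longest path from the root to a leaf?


In a balanced binary tree with n leaves the deepest leaf is ceil(log2(n)) edges below the root.
log2(305) = 8.2527
ceil(8.2527) = 9
height (edges) = 9

9


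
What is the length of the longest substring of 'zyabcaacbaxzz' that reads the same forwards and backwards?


Scanning 'zyabcaacbaxzz' for palindromic substrings.
Substring at positions 2-9: 'abcaacba'.
Check: reverse('abcaacba') = 'abcaacba' -> palindrome confirmed.
Neighbouring characters ('y' / 'x') break symmetry, so it cannot extend further.
No longer palindromic substring exists; longest length = 8

8


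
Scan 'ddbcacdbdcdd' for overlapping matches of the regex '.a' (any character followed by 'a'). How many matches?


Pattern: .a means any character followed by 'a'.
Scanning 'ddbcacdbdcdd' position-by-position:
  Pos 0: window 'dd' -> no
  Pos 1: window 'db' -> no
  Pos 2: window 'bc' -> no
  Pos 3: window 'ca' -> MATCH
  Pos 4: window 'ac' -> no
  Pos 5: window 'cd' -> no
  Pos 6: window 'db' -> no
  Pos 7: window 'bd' -> no
  Pos 8: window 'dc' -> no
  Pos 9: window 'cd' -> no
  Pos 10: window 'dd' -> no
  Pos 11: window 'd' -> no
Total matches: 1

1


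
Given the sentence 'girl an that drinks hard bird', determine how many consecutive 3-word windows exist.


Word trigrams from [6] words:
  Trigram 1: (girl an that)
  Trigram 2: (an that drinks)
  Trigram 3: (that drinks hard)
  Trigram 4: (drinks hard bird)
Total word trigrams: 6 - 2 = 4

4


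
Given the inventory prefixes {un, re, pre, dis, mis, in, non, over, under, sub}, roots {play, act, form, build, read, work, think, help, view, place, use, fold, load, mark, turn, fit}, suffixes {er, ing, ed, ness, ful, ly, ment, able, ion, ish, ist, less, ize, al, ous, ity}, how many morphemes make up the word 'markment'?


Segmenting 'markment' against the inventory:
  'mark' -> root (morpheme 1)
  'ment' -> suffix (morpheme 2)
Total morphemes: 2

2


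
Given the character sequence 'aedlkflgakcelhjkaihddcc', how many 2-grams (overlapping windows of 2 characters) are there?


String 'aedlkflgakcelhjkaihddcc' has length L = 23.
Number of overlapping n-grams = L - n + 1
Substituting: 23 - 2 + 1 = 22

22


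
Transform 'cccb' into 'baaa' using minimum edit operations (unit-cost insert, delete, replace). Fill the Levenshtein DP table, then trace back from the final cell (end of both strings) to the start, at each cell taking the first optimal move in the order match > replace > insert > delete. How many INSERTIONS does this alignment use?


Edit distance = 4. Backtracking from cell (4, 4) with preference match > replace > insert > delete,
then listing the resulting alignment 'cccb' -> 'baaa' left to right:
  Step 1: replace c->b
  Step 2: replace c->a
  Step 3: replace c->a
  Step 4: replace b->a
Total insertions: 0

0


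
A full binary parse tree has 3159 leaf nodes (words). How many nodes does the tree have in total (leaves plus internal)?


Leaf nodes (terminals): 3159
Internal nodes = n - 1 = 3159 - 1 = 3158
Total = leaves + internal = 3159 + 3158 = 6317

6317


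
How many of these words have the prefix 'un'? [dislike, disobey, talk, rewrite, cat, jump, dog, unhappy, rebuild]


Checking each word for prefix 'un':
  'dislike' -> no (count: 0)
  'disobey' -> no (count: 0)
  'talk' -> no (count: 0)
  'rewrite' -> no (count: 0)
  'cat' -> no (count: 0)
  'jump' -> no (count: 0)
  'dog' -> no (count: 0)
  'unhappy' -> YES, starts with 'un' (count: 1)
  'rebuild' -> no (count: 1)
Total with prefix 'un': 1

1


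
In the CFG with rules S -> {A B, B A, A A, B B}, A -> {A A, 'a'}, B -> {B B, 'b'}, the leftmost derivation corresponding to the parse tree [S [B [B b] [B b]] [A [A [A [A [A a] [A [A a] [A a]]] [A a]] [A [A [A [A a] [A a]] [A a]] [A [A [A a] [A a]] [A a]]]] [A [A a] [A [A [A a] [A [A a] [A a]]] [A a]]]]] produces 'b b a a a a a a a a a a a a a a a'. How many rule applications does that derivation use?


Every bracketed nonterminal node [X ...] in the tree is produced by exactly one rule application.
Reading the tree off as a leftmost derivation:
  Step 1: S  =>  B A   (applied S -> B A)
  Step 2: B A  =>  B B A   (applied B -> B B)
  Step 3: B B A  =>  b B A   (applied B -> b)
  Step 4: b B A  =>  b b A   (applied B -> b)
  Step 5: b b A  =>  b b A A   (applied A -> A A)
  Step 6: b b A A  =>  b b A A A   (applied A -> A A)
  Step 7: b b A A A  =>  b b A A A A   (applied A -> A A)
  Step 8: b b A A A A  =>  b b A A A A A   (applied A -> A A)
  Step 9: b b A A A A A  =>  b b a A A A A   (applied A -> a)
  Step 10: b b a A A A A  =>  b b a A A A A A   (applied A -> A A)
  Step 11: b b a A A A A A  =>  b b a a A A A A   (applied A -> a)
  Step 12: b b a a A A A A  =>  b b a a a A A A   (applied A -> a)
  Step 13: b b a a a A A A  =>  b b a a a a A A   (applied A -> a)
  Step 14: b b a a a a A A  =>  b b a a a a A A A   (applied A -> A A)
  Step 15: b b a a a a A A A  =>  b b a a a a A A A A   (applied A -> A A)
  Step 16: b b a a a a A A A A  =>  b b a a a a A A A A A   (applied A -> A A)
  Step 17: b b a a a a A A A A A  =>  b b a a a a a A A A A   (applied A -> a)
  Step 18: b b a a a a a A A A A  =>  b b a a a a a a A A A   (applied A -> a)
  Step 19: b b a a a a a a A A A  =>  b b a a a a a a a A A   (applied A -> a)
  Step 20: b b a a a a a a a A A  =>  b b a a a a a a a A A A   (applied A -> A A)
  Step 21: b b a a a a a a a A A A  =>  b b a a a a a a a A A A A   (applied A -> A A)
  Step 22: b b a a a a a a a A A A A  =>  b b a a a a a a a a A A A   (applied A -> a)
  Step 23: b b a a a a a a a a A A A  =>  b b a a a a a a a a a A A   (applied A -> a)
  Step 24: b b a a a a a a a a a A A  =>  b b a a a a a a a a a a A   (applied A -> a)
  Step 25: b b a a a a a a a a a a A  =>  b b a a a a a a a a a a A A   (applied A -> A A)
  Step 26: b b a a a a a a a a a a A A  =>  b b a a a a a a a a a a a A   (applied A -> a)
  Step 27: b b a a a a a a a a a a a A  =>  b b a a a a a a a a a a a A A   (applied A -> A A)
  Step 28: b b a a a a a a a a a a a A A  =>  b b a a a a a a a a a a a A A A   (applied A -> A A)
  Step 29: b b a a a a a a a a a a a A A A  =>  b b a a a a a a a a a a a a A A   (applied A -> a)
  Step 30: b b a a a a a a a a a a a a A A  =>  b b a a a a a a a a a a a a A A A   (applied A -> A A)
  Step 31: b b a a a a a a a a a a a a A A A  =>  b b a a a a a a a a a a a a a A A   (applied A -> a)
  Step 32: b b a a a a a a a a a a a a a A A  =>  b b a a a a a a a a a a a a a a A   (applied A -> a)
  Step 33: b b a a a a a a a a a a a a a a A  =>  b b a a a a a a a a a a a a a a a   (applied A -> a)
Final yield: b b a a a a a a a a a a a a a a a
Total rewrite steps: 33

33


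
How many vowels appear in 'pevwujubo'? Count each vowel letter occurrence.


Scanning each character of 'pevwujubo':
  Position 1: 'p' -> consonant (running count: 0)
  Position 2: 'e' -> vowel (running count: 1)
  Position 3: 'v' -> consonant (running count: 1)
  Position 4: 'w' -> consonant (running count: 1)
  Position 5: 'u' -> vowel (running count: 2)
  Position 6: 'j' -> consonant (running count: 2)
  Position 7: 'u' -> vowel (running count: 3)
  Position 8: 'b' -> consonant (running count: 3)
  Position 9: 'o' -> vowel (running count: 4)
Total vowels: 4

4


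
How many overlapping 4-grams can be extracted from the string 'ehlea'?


String 'ehlea' has length L = 5.
Number of overlapping n-grams = L - n + 1
Substituting: 5 - 4 + 1 = 2

2


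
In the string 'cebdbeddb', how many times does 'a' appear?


Scanning 'cebdbeddb' for 'a':
  No matches found.
Total occurrences of 'a': 0

0


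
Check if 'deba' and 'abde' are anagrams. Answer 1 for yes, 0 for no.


Sort characters of 'deba': 'abde'
Sort characters of 'abde': 'abde'
Sorted forms match -> they ARE anagrams
Result: 1

1


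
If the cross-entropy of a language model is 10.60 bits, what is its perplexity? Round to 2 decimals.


Perplexity formula: PP = 2^H
H = 10.60
PP = 2^10.60
Decompose: 2^10.60 = 2^10 * 2^0.60
2^10 = 1024, 2^0.60 ~ 1.5157166
PP ~ 1024 * 1.5157166 = 1552.0937984
Rounded to 2 decimals: 1552.09

1552.09


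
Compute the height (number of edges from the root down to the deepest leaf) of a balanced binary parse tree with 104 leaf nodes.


In a balanced binary tree with n leaves the deepest leaf is ceil(log2(n)) edges below the root.
log2(104) = 6.7004
ceil(6.7004) = 7
height (edges) = 7

7


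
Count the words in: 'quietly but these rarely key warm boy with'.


Counting words by splitting on spaces:
  Word 1: 'quietly'
  Word 2: 'but'
  Word 3: 'these'
  Word 4: 'rarely'
  Word 5: 'key'
  Word 6: 'warm'
  Word 7: 'boy'
  Word 8: 'with'
Total words: 8

8


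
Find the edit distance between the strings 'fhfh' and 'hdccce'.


Building DP table for s1='fhfh' (len 4) and s2='hdccce' (len 6):
       h  d  c  c  c  e
    0  1  2  3  4  5  6
  f 1  1  2  3  4  5  6
  h 2  1  2  3  4  5  6
  f 3  2  2  3  4  5  6
  h 4  3  3  3  4  5  6
Edit distance = dp[4][6] = 6

6


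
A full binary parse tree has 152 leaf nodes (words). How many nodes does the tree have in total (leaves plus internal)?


Leaf nodes (terminals): 152
Internal nodes = n - 1 = 152 - 1 = 151
Total = leaves + internal = 152 + 151 = 303

303


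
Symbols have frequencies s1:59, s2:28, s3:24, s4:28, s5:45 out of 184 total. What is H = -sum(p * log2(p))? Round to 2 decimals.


Computing entropy H = -sum(p_i * log2(p_i)):
  s1: p = 59/184 = 0.3207, -p*log2(p) = 0.5262
  s2: p = 28/184 = 0.1522, -p*log2(p) = 0.4133
  s3: p = 24/184 = 0.1304, -p*log2(p) = 0.3833
  s4: p = 28/184 = 0.1522, -p*log2(p) = 0.4133
  s5: p = 45/184 = 0.2446, -p*log2(p) = 0.4969
H = sum of terms = 2.2330
Rounded to 2 decimals: 2.23

2.23


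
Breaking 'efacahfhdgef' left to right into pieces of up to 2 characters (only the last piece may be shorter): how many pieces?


'efacahfhdgef' has 12 characters.
Chunking with max size 2:
  Chunk 1: 'ef' (positions 0-1)
  Chunk 2: 'ac' (positions 2-3)
  Chunk 3: 'ah' (positions 4-5)
  Chunk 4: 'fh' (positions 6-7)
  Chunk 5: 'dg' (positions 8-9)
  Chunk 6: 'ef' (positions 10-11)
Total chunks: ceil(12 / 2) = 6

6


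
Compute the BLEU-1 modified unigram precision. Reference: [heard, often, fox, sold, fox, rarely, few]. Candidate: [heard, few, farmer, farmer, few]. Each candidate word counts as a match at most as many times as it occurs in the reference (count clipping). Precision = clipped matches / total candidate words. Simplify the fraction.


Reference word counts: {'few': 1, 'fox': 2, 'heard': 1, 'often': 1, 'rarely': 1, 'sold': 1}
Checking each candidate word (with clipping):
  'heard' -> in reference (ref count 1, used 1/1) -> match (matches: 1)
  'few' -> in reference (ref count 1, used 1/1) -> match (matches: 2)
  'farmer' -> not in reference -> no match (matches: 2)
  'farmer' -> not in reference -> no match (matches: 2)
  'few' -> ref count 1 already used up (1/1) -> clipped, no match (matches: 2)
Clipped matches: 2, Candidate length: 5
Precision = 2/5

2/5


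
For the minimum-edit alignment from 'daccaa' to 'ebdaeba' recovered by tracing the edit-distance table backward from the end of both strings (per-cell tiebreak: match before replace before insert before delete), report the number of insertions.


Edit distance = 5. Backtracking from cell (6, 7) with preference match > replace > insert > delete,
then listing the resulting alignment 'daccaa' -> 'ebdaeba' left to right:
  Step 1: insert 'e' [insertion #1]
  Step 2: insert 'b' [insertion #2]
  Step 3: keep 'd'
  Step 4: keep 'a'
  Step 5: delete 'c'
  Step 6: replace c->e
  Step 7: replace a->b
  Step 8: keep 'a'
Total insertions: 2

2


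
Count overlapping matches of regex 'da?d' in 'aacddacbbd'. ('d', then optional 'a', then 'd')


Pattern: da?d means 'd', then optional 'a', then 'd'.
Scanning 'aacddacbbd' position-by-position:
  Pos 0: window 'aac' -> no
  Pos 1: window 'acd' -> no
  Pos 2: window 'cdd' -> no
  Pos 3: window 'dda' -> MATCH
  Pos 4: window 'dac' -> no
  Pos 5: window 'acb' -> no
  Pos 6: window 'cbb' -> no
  Pos 7: window 'bbd' -> no
  Pos 8: window 'bd' -> no
  Pos 9: window 'd' -> no
Total matches: 1

1


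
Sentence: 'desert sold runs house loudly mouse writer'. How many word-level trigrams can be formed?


Word trigrams from [7] words:
  Trigram 1: (desert sold runs)
  Trigram 2: (sold runs house)
  Trigram 3: (runs house loudly)
  Trigram 4: (house loudly mouse)
  Trigram 5: (loudly mouse writer)
Total word trigrams: 7 - 2 = 5

5


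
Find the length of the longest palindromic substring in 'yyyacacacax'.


Scanning 'yyyacacacax' for palindromic substrings.
Substring at positions 3-9: 'acacaca'.
Check: reverse('acacaca') = 'acacaca' -> palindrome confirmed.
Neighbouring characters ('y' / 'x') break symmetry, so it cannot extend further.
No longer palindromic substring exists; longest length = 7

7


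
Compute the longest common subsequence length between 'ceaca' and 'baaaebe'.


DP table for LCS of 'ceaca' and 'baaaebe':
       b  a  a  a  e  b  e
    0  0  0  0  0  0  0  0
  c 0  0  0  0  0  0  0  0
  e 0  0  0  0  0  1  1  1
  a 0  0  1  1  1  1  1  1
  c 0  0  1  1  1  1  1  1
  a 0  0  1  2  2  2  2  2
LCS: 'aa'
LCS length = 2

2


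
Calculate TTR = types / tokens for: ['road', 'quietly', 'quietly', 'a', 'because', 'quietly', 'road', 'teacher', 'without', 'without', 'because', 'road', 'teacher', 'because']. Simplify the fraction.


Tokens: 14
Unique types: ('a', 'because', 'quietly', 'road', 'teacher', 'without') = 6
TTR = 6/14
Simplify: divide both by 2 -> 3/7
TTR = 3/7

3/7


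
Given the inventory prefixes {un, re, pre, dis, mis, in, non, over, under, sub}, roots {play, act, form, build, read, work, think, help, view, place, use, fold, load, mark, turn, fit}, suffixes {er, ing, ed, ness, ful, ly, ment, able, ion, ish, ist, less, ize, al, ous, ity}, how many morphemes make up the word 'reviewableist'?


Segmenting 'reviewableist' against the inventory:
  're' -> prefix (morpheme 1)
  'view' -> root (morpheme 2)
  'able' -> suffix (morpheme 3)
  'ist' -> suffix (morpheme 4)
Total morphemes: 4

4


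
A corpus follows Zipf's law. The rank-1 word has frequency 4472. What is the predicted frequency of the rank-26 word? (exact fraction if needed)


Zipf's law: freq(rank) = f1 / rank
f1 = 4472, rank = 26
freq = 4472 / 26
= 172

172


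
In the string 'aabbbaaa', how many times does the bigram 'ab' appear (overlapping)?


Scanning 'aabbbaaa' for bigram 'ab':
  Position 0: 'aa' -> no
  Position 1: 'ab' -> MATCH
  Position 2: 'bb' -> no
  Position 3: 'bb' -> no
  Position 4: 'ba' -> no
  Position 5: 'aa' -> no
  Position 6: 'aa' -> no
Total matches: 1

1


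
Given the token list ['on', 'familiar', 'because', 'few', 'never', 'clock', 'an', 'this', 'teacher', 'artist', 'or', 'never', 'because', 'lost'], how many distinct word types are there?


Listing all tokens and tracking unique types:
  Token 1: 'on' -> NEW (unique so far: 1)
  Token 2: 'familiar' -> NEW (unique so far: 2)
  Token 3: 'because' -> NEW (unique so far: 3)
  Token 4: 'few' -> NEW (unique so far: 4)
  Token 5: 'never' -> NEW (unique so far: 5)
  Token 6: 'clock' -> NEW (unique so far: 6)
  Token 7: 'an' -> NEW (unique so far: 7)
  Token 8: 'this' -> NEW (unique so far: 8)
  Token 9: 'teacher' -> NEW (unique so far: 9)
  Token 10: 'artist' -> NEW (unique so far: 10)
  Token 11: 'or' -> NEW (unique so far: 11)
  Token 12: 'never' -> duplicate (unique so far: 11)
  Token 13: 'because' -> duplicate (unique so far: 11)
  Token 14: 'lost' -> NEW (unique so far: 12)
Unique types: ('an', 'artist', 'because', 'clock', 'familiar', 'few', 'lost', 'never', 'on', 'or', 'teacher', 'this')
Vocabulary size: 12

12


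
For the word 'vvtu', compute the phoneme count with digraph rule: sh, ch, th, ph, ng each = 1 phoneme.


Parsing 'vvtu' greedily, digraphs first:
  'v' -> consonant phoneme (phonemes so far: 1)
  'v' -> consonant phoneme (phonemes so far: 2)
  't' -> consonant phoneme (phonemes so far: 3)
  'u' -> vowel phoneme (phonemes so far: 4)
Total phonemes: 4

4


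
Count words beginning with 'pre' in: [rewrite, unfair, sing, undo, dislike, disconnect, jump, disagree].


Checking each word for prefix 'pre':
  'rewrite' -> no (count: 0)
  'unfair' -> no (count: 0)
  'sing' -> no (count: 0)
  'undo' -> no (count: 0)
  'dislike' -> no (count: 0)
  'disconnect' -> no (count: 0)
  'jump' -> no (count: 0)
  'disagree' -> no (count: 0)
Total with prefix 'pre': 0

0


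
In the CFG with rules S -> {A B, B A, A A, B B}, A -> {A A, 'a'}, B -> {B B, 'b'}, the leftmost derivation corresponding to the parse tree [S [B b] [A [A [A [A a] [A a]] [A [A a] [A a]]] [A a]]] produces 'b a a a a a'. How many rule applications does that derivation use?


Every bracketed nonterminal node [X ...] in the tree is produced by exactly one rule application.
Reading the tree off as a leftmost derivation:
  Step 1: S  =>  B A   (applied S -> B A)
  Step 2: B A  =>  b A   (applied B -> b)
  Step 3: b A  =>  b A A   (applied A -> A A)
  Step 4: b A A  =>  b A A A   (applied A -> A A)
  Step 5: b A A A  =>  b A A A A   (applied A -> A A)
  Step 6: b A A A A  =>  b a A A A   (applied A -> a)
  Step 7: b a A A A  =>  b a a A A   (applied A -> a)
  Step 8: b a a A A  =>  b a a A A A   (applied A -> A A)
  Step 9: b a a A A A  =>  b a a a A A   (applied A -> a)
  Step 10: b a a a A A  =>  b a a a a A   (applied A -> a)
  Step 11: b a a a a A  =>  b a a a a a   (applied A -> a)
Final yield: b a a a a a
Total rewrite steps: 11

11


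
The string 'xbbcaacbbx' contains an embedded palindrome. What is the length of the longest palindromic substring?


Scanning 'xbbcaacbbx' for palindromic substrings.
Substring at positions 0-9: 'xbbcaacbbx'.
Check: reverse('xbbcaacbbx') = 'xbbcaacbbx' -> palindrome confirmed.
No longer palindromic substring exists; longest length = 10

10


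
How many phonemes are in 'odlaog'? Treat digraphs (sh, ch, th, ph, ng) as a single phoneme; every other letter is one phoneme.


Parsing 'odlaog' greedily, digraphs first:
  'o' -> vowel phoneme (phonemes so far: 1)
  'd' -> consonant phoneme (phonemes so far: 2)
  'l' -> consonant phoneme (phonemes so far: 3)
  'a' -> vowel phoneme (phonemes so far: 4)
  'o' -> vowel phoneme (phonemes so far: 5)
  'g' -> consonant phoneme (phonemes so far: 6)
Total phonemes: 6

6


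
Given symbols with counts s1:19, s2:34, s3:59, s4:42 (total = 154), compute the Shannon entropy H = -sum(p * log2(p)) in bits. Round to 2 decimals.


Computing entropy H = -sum(p_i * log2(p_i)):
  s1: p = 19/154 = 0.1234, -p*log2(p) = 0.3725
  s2: p = 34/154 = 0.2208, -p*log2(p) = 0.4811
  s3: p = 59/154 = 0.3831, -p*log2(p) = 0.5303
  s4: p = 42/154 = 0.2727, -p*log2(p) = 0.5112
H = sum of terms = 1.8951
Rounded to 2 decimals: 1.90

1.90


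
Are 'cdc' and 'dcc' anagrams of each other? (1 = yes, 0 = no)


Sort characters of 'cdc': 'ccd'
Sort characters of 'dcc': 'ccd'
Sorted forms match -> they ARE anagrams
Result: 1

1


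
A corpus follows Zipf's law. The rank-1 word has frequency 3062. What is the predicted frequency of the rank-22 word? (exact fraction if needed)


Zipf's law: freq(rank) = f1 / rank
f1 = 3062, rank = 22
freq = 3062 / 22
GCD(3062, 22) = 2
Simplified: 1531/11

1531/11


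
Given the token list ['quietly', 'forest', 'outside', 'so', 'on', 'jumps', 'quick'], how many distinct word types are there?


Listing all tokens and tracking unique types:
  Token 1: 'quietly' -> NEW (unique so far: 1)
  Token 2: 'forest' -> NEW (unique so far: 2)
  Token 3: 'outside' -> NEW (unique so far: 3)
  Token 4: 'so' -> NEW (unique so far: 4)
  Token 5: 'on' -> NEW (unique so far: 5)
  Token 6: 'jumps' -> NEW (unique so far: 6)
  Token 7: 'quick' -> NEW (unique so far: 7)
Unique types: ('forest', 'jumps', 'on', 'outside', 'quick', 'quietly', 'so')
Vocabulary size: 7

7


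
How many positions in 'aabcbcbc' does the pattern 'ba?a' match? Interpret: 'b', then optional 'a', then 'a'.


Pattern: ba?a means 'b', then optional 'a', then 'a'.
Scanning 'aabcbcbc' position-by-position:
  Pos 0: window 'aab' -> no
  Pos 1: window 'abc' -> no
  Pos 2: window 'bcb' -> no
  Pos 3: window 'cbc' -> no
  Pos 4: window 'bcb' -> no
  Pos 5: window 'cbc' -> no
  Pos 6: window 'bc' -> no
  Pos 7: window 'c' -> no
Total matches: 0

0


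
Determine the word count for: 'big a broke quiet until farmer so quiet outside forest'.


Counting words by splitting on spaces:
  Word 1: 'big'
  Word 2: 'a'
  Word 3: 'broke'
  Word 4: 'quiet'
  Word 5: 'until'
  Word 6: 'farmer'
  Word 7: 'so'
  Word 8: 'quiet'
  Word 9: 'outside'
  Word 10: 'forest'
Total words: 10

10


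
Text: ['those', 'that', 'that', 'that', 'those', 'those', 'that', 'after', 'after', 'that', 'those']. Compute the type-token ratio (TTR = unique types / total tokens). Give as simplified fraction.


Tokens: 11
Unique types: ('after', 'that', 'those') = 3
TTR = 3/11
Already in lowest terms.

3/11


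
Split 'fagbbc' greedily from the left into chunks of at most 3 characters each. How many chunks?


'fagbbc' has 6 characters.
Chunking with max size 3:
  Chunk 1: 'fag' (positions 0-2)
  Chunk 2: 'bbc' (positions 3-5)
Total chunks: ceil(6 / 3) = 2

2


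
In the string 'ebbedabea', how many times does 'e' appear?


Scanning 'ebbedabea' for 'e':
  Position 0: 'e' -> MATCH (count: 1)
  Position 3: 'e' -> MATCH (count: 2)
  Position 7: 'e' -> MATCH (count: 3)
Total occurrences of 'e': 3

3


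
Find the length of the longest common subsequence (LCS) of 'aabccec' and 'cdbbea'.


DP table for LCS of 'aabccec' and 'cdbbea':
       c  d  b  b  e  a
    0  0  0  0  0  0  0
  a 0  0  0  0  0  0  1
  a 0  0  0  0  0  0  1
  b 0  0  0  1  1  1  1
  c 0  1  1  1  1  1  1
  c 0  1  1  1  1  1  1
  e 0  1  1  1  1  2  2
  c 0  1  1  1  1  2  2
LCS: 'be'
LCS length = 2

2


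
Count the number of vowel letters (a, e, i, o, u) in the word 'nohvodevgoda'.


Scanning each character of 'nohvodevgoda':
  Position 1: 'n' -> consonant (running count: 0)
  Position 2: 'o' -> vowel (running count: 1)
  Position 3: 'h' -> consonant (running count: 1)
  Position 4: 'v' -> consonant (running count: 1)
  Position 5: 'o' -> vowel (running count: 2)
  Position 6: 'd' -> consonant (running count: 2)
  Position 7: 'e' -> vowel (running count: 3)
  Position 8: 'v' -> consonant (running count: 3)
  Position 9: 'g' -> consonant (running count: 3)
  Position 10: 'o' -> vowel (running count: 4)
  Position 11: 'd' -> consonant (running count: 4)
  Position 12: 'a' -> vowel (running count: 5)
Total vowels: 5

5


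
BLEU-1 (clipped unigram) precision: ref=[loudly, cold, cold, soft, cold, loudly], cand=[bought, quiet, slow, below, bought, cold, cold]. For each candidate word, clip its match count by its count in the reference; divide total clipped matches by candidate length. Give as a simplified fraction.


Reference word counts: {'cold': 3, 'loudly': 2, 'soft': 1}
Checking each candidate word (with clipping):
  'bought' -> not in reference -> no match (matches: 0)
  'quiet' -> not in reference -> no match (matches: 0)
  'slow' -> not in reference -> no match (matches: 0)
  'below' -> not in reference -> no match (matches: 0)
  'bought' -> not in reference -> no match (matches: 0)
  'cold' -> in reference (ref count 3, used 1/3) -> match (matches: 1)
  'cold' -> in reference (ref count 3, used 2/3) -> match (matches: 2)
Clipped matches: 2, Candidate length: 7
Precision = 2/7

2/7


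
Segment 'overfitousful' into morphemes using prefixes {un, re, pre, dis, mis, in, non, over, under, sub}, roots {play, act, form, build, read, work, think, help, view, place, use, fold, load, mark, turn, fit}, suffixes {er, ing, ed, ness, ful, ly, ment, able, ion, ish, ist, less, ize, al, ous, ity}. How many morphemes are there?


Segmenting 'overfitousful' against the inventory:
  'over' -> prefix (morpheme 1)
  'fit' -> root (morpheme 2)
  'ous' -> suffix (morpheme 3)
  'ful' -> suffix (morpheme 4)
Total morphemes: 4

4


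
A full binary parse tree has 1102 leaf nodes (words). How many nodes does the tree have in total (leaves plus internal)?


Leaf nodes (terminals): 1102
Internal nodes = n - 1 = 1102 - 1 = 1101
Total = leaves + internal = 1102 + 1101 = 2203

2203


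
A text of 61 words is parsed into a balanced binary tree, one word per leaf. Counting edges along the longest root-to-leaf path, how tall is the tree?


In a balanced binary tree with n leaves the deepest leaf is ceil(log2(n)) edges below the root.
log2(61) = 5.9307
ceil(5.9307) = 6
height (edges) = 6

6


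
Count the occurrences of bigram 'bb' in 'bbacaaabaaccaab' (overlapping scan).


Scanning 'bbacaaabaaccaab' for bigram 'bb':
  Position 0: 'bb' -> MATCH
  Position 1: 'ba' -> no
  Position 2: 'ac' -> no
  Position 3: 'ca' -> no
  Position 4: 'aa' -> no
  Position 5: 'aa' -> no
  Position 6: 'ab' -> no
  Position 7: 'ba' -> no
  Position 8: 'aa' -> no
  Position 9: 'ac' -> no
  Position 10: 'cc' -> no
  Position 11: 'ca' -> no
  Position 12: 'aa' -> no
  Position 13: 'ab' -> no
Total matches: 1

1


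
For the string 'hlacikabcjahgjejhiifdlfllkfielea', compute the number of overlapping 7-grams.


String 'hlacikabcjahgjejhiifdlfllkfielea' has length L = 32.
Number of overlapping n-grams = L - n + 1
Substituting: 32 - 7 + 1 = 26

26


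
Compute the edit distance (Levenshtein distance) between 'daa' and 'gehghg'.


Building DP table for s1='daa' (len 3) and s2='gehghg' (len 6):
       g  e  h  g  h  g
    0  1  2  3  4  5  6
  d 1  1  2  3  4  5  6
  a 2  2  2  3  4  5  6
  a 3  3  3  3  4  5  6
Edit distance = dp[3][6] = 6

6


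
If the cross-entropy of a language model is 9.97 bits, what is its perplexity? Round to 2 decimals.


Perplexity formula: PP = 2^H
H = 9.97
PP = 2^9.97
Decompose: 2^9.97 = 2^9 * 2^0.97
2^9 = 512, 2^0.97 ~ 1.9588406
PP ~ 512 * 1.9588406 = 1002.9263872
Rounded to 2 decimals: 1002.93

1002.93


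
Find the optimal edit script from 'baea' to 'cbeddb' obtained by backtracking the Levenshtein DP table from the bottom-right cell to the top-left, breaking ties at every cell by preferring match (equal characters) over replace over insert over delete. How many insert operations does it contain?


Edit distance = 5. Backtracking from cell (4, 6) with preference match > replace > insert > delete,
then listing the resulting alignment 'baea' -> 'cbeddb' left to right:
  Step 1: insert 'c' [insertion #1]
  Step 2: keep 'b'
  Step 3: insert 'e' [insertion #2]
  Step 4: replace a->d
  Step 5: replace e->d
  Step 6: replace a->b
Total insertions: 2

2


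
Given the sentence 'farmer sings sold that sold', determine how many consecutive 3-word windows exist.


Word trigrams from [5] words:
  Trigram 1: (farmer sings sold)
  Trigram 2: (sings sold that)
  Trigram 3: (sold that sold)
Total word trigrams: 5 - 2 = 3

3


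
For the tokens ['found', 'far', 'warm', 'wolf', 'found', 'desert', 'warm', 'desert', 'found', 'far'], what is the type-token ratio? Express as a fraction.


Tokens: 10
Unique types: ('desert', 'far', 'found', 'warm', 'wolf') = 5
TTR = 5/10
Simplify: divide both by 5 -> 1/2
TTR = 1/2

1/2


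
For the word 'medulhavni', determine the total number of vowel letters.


Scanning each character of 'medulhavni':
  Position 1: 'm' -> consonant (running count: 0)
  Position 2: 'e' -> vowel (running count: 1)
  Position 3: 'd' -> consonant (running count: 1)
  Position 4: 'u' -> vowel (running count: 2)
  Position 5: 'l' -> consonant (running count: 2)
  Position 6: 'h' -> consonant (running count: 2)
  Position 7: 'a' -> vowel (running count: 3)
  Position 8: 'v' -> consonant (running count: 3)
  Position 9: 'n' -> consonant (running count: 3)
  Position 10: 'i' -> vowel (running count: 4)
Total vowels: 4

4


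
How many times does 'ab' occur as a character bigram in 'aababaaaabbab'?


Scanning 'aababaaaabbab' for bigram 'ab':
  Position 0: 'aa' -> no
  Position 1: 'ab' -> MATCH
  Position 2: 'ba' -> no
  Position 3: 'ab' -> MATCH
  Position 4: 'ba' -> no
  Position 5: 'aa' -> no
  Position 6: 'aa' -> no
  Position 7: 'aa' -> no
  Position 8: 'ab' -> MATCH
  Position 9: 'bb' -> no
  Position 10: 'ba' -> no
  Position 11: 'ab' -> MATCH
Total matches: 4

4


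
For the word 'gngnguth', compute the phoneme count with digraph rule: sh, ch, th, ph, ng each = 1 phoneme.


Parsing 'gngnguth' greedily, digraphs first:
  'g' -> consonant phoneme (phonemes so far: 1)
  'ng' -> digraph (1 consonant phoneme) (phonemes so far: 2)
  'ng' -> digraph (1 consonant phoneme) (phonemes so far: 3)
  'u' -> vowel phoneme (phonemes so far: 4)
  'th' -> digraph (1 consonant phoneme) (phonemes so far: 5)
Total phonemes: 5

5


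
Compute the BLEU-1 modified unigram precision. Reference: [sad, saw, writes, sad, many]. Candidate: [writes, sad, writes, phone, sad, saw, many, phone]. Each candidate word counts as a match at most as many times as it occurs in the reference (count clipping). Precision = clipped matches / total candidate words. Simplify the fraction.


Reference word counts: {'many': 1, 'sad': 2, 'saw': 1, 'writes': 1}
Checking each candidate word (with clipping):
  'writes' -> in reference (ref count 1, used 1/1) -> match (matches: 1)
  'sad' -> in reference (ref count 2, used 1/2) -> match (matches: 2)
  'writes' -> ref count 1 already used up (1/1) -> clipped, no match (matches: 2)
  'phone' -> not in reference -> no match (matches: 2)
  'sad' -> in reference (ref count 2, used 2/2) -> match (matches: 3)
  'saw' -> in reference (ref count 1, used 1/1) -> match (matches: 4)
  'many' -> in reference (ref count 1, used 1/1) -> match (matches: 5)
  'phone' -> not in reference -> no match (matches: 5)
Clipped matches: 5, Candidate length: 8
Precision = 5/8

5/8


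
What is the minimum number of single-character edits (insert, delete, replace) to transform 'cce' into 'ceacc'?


Building DP table for s1='cce' (len 3) and s2='ceacc' (len 5):
       c  e  a  c  c
    0  1  2  3  4  5
  c 1  0  1  2  3  4
  c 2  1  1  2  2  3
  e 3  2  1  2  3  3
Edit distance = dp[3][5] = 3

3


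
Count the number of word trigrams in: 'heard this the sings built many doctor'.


Word trigrams from [7] words:
  Trigram 1: (heard this the)
  Trigram 2: (this the sings)
  Trigram 3: (the sings built)
  Trigram 4: (sings built many)
  Trigram 5: (built many doctor)
Total word trigrams: 7 - 2 = 5

5


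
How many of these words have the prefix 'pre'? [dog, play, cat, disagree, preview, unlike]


Checking each word for prefix 'pre':
  'dog' -> no (count: 0)
  'play' -> no (count: 0)
  'cat' -> no (count: 0)
  'disagree' -> no (count: 0)
  'preview' -> YES, starts with 'pre' (count: 1)
  'unlike' -> no (count: 1)
Total with prefix 'pre': 1

1


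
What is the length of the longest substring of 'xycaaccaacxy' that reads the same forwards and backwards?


Scanning 'xycaaccaacxy' for palindromic substrings.
Substring at positions 2-9: 'caaccaac'.
Check: reverse('caaccaac') = 'caaccaac' -> palindrome confirmed.
Neighbouring characters ('y' / 'x') break symmetry, so it cannot extend further.
No longer palindromic substring exists; longest length = 8

8


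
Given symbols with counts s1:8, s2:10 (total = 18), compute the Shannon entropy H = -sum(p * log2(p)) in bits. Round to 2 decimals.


Computing entropy H = -sum(p_i * log2(p_i)):
  s1: p = 8/18 = 0.4444, -p*log2(p) = 0.5200
  s2: p = 10/18 = 0.5556, -p*log2(p) = 0.4711
H = sum of terms = 0.9911
Rounded to 2 decimals: 0.99

0.99


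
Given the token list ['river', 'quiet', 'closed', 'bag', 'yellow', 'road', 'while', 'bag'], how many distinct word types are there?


Listing all tokens and tracking unique types:
  Token 1: 'river' -> NEW (unique so far: 1)
  Token 2: 'quiet' -> NEW (unique so far: 2)
  Token 3: 'closed' -> NEW (unique so far: 3)
  Token 4: 'bag' -> NEW (unique so far: 4)
  Token 5: 'yellow' -> NEW (unique so far: 5)
  Token 6: 'road' -> NEW (unique so far: 6)
  Token 7: 'while' -> NEW (unique so far: 7)
  Token 8: 'bag' -> duplicate (unique so far: 7)
Unique types: ('bag', 'closed', 'quiet', 'river', 'road', 'while', 'yellow')
Vocabulary size: 7

7


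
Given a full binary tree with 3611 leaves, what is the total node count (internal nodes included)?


Leaf nodes (terminals): 3611
Internal nodes = n - 1 = 3611 - 1 = 3610
Total = leaves + internal = 3611 + 3610 = 7221

7221


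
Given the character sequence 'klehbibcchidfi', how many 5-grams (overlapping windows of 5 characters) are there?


String 'klehbibcchidfi' has length L = 14.
Number of overlapping n-grams = L - n + 1
Substituting: 14 - 5 + 1 = 10

10


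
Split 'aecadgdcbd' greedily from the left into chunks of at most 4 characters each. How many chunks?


'aecadgdcbd' has 10 characters.
Chunking with max size 4:
  Chunk 1: 'aeca' (positions 0-3)
  Chunk 2: 'dgdc' (positions 4-7)
  Chunk 3: 'bd' (positions 8-9)
Total chunks: ceil(10 / 4) = 3

3


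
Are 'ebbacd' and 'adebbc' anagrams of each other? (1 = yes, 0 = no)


Sort characters of 'ebbacd': 'abbcde'
Sort characters of 'adebbc': 'abbcde'
Sorted forms match -> they ARE anagrams
Result: 1

1


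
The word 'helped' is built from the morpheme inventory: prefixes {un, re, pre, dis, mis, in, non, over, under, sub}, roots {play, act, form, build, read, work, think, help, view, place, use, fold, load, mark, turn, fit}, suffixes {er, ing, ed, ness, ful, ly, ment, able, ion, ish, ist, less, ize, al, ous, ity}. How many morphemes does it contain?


Segmenting 'helped' against the inventory:
  'help' -> root (morpheme 1)
  'ed' -> suffix (morpheme 2)
Total morphemes: 2

2


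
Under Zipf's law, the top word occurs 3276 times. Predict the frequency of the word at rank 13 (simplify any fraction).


Zipf's law: freq(rank) = f1 / rank
f1 = 3276, rank = 13
freq = 3276 / 13
= 252

252


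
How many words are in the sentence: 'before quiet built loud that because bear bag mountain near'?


Counting words by splitting on spaces:
  Word 1: 'before'
  Word 2: 'quiet'
  Word 3: 'built'
  Word 4: 'loud'
  Word 5: 'that'
  Word 6: 'because'
  Word 7: 'bear'
  Word 8: 'bag'
  Word 9: 'mountain'
  Word 10: 'near'
Total words: 10

10


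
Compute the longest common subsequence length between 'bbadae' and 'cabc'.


DP table for LCS of 'bbadae' and 'cabc':
       c  a  b  c
    0  0  0  0  0
  b 0  0  0  1  1
  b 0  0  0  1  1
  a 0  0  1  1  1
  d 0  0  1  1  1
  a 0  0  1  1  1
  e 0  0  1  1  1
LCS: 'b'
LCS length = 1

1


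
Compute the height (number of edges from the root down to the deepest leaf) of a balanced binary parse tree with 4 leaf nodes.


In a balanced binary tree with n leaves the deepest leaf is ceil(log2(n)) edges below the root.
log2(4) = 2.0000
ceil(2.0000) = 2
height (edges) = 2

2


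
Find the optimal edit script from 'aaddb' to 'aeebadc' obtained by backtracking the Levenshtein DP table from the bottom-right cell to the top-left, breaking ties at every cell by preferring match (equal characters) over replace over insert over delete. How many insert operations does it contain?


Edit distance = 5. Backtracking from cell (5, 7) with preference match > replace > insert > delete,
then listing the resulting alignment 'aaddb' -> 'aeebadc' left to right:
  Step 1: keep 'a'
  Step 2: insert 'e' [insertion #1]
  Step 3: insert 'e' [insertion #2]
  Step 4: replace a->b
  Step 5: replace d->a
  Step 6: keep 'd'
  Step 7: replace b->c
Total insertions: 2

2
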